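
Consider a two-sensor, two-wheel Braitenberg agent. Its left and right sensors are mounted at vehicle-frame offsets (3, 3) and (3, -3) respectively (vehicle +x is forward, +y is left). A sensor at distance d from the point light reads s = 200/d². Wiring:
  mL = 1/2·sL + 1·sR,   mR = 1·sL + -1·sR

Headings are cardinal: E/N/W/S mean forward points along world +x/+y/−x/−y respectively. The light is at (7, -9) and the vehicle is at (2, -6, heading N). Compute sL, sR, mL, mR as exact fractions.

2 5 6 -3

left sensor world pos  = (-1, -3); dL² = 100
right sensor world pos = (5, -3); dR² = 40
sL = 200/100 = 2
sR = 200/40 = 5
mL = 1/2·sL + 1·sR = 6
mR = 1·sL + -1·sR = -3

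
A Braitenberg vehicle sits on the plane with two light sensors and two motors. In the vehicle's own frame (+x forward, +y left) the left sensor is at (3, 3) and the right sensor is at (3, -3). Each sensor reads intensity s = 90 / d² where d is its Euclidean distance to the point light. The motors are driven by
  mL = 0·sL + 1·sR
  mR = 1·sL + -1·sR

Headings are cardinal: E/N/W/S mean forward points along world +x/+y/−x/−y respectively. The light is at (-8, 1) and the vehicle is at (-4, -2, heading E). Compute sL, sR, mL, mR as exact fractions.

left sensor world pos  = (-1, 1); dL² = 49
right sensor world pos = (-1, -5); dR² = 85
sL = 90/49 = 90/49
sR = 90/85 = 18/17
mL = 0·sL + 1·sR = 18/17
mR = 1·sL + -1·sR = 648/833

90/49 18/17 18/17 648/833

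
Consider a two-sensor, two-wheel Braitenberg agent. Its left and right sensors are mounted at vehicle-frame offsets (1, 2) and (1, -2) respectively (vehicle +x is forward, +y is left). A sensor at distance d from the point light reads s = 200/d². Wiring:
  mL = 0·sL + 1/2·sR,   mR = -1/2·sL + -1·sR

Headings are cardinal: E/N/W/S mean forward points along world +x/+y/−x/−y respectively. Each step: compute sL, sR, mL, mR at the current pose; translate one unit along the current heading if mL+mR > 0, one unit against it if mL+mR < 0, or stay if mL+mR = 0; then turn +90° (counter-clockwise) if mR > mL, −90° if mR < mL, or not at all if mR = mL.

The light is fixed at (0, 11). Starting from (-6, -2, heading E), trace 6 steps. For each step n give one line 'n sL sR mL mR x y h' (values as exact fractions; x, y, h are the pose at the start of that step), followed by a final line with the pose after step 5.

0 100/73 4/5 2/5 -542/365 -6 -2 E
1 200/221 200/277 100/277 -71900/61217 -7 -2 S
2 10/13 50/41 25/41 -855/533 -7 -1 W
3 40/37 200/137 100/137 -10140/5069 -6 -1 N
4 100/73 4/5 2/5 -542/365 -6 -2 E
5 200/221 200/277 100/277 -71900/61217 -7 -2 S
final -7 -1 W

n=0: pose=(-6,-2,E); sL=100/73, sR=4/5; mL=2/5, mR=-542/365; mL+mR=-396/365 → advance -1; mR−mL=-688/365 → turn -1·90°
n=1: pose=(-7,-2,S); sL=200/221, sR=200/277; mL=100/277, mR=-71900/61217; mL+mR=-49800/61217 → advance -1; mR−mL=-94000/61217 → turn -1·90°
n=2: pose=(-7,-1,W); sL=10/13, sR=50/41; mL=25/41, mR=-855/533; mL+mR=-530/533 → advance -1; mR−mL=-1180/533 → turn -1·90°
n=3: pose=(-6,-1,N); sL=40/37, sR=200/137; mL=100/137, mR=-10140/5069; mL+mR=-6440/5069 → advance -1; mR−mL=-13840/5069 → turn -1·90°
n=4: pose=(-6,-2,E); sL=100/73, sR=4/5; mL=2/5, mR=-542/365; mL+mR=-396/365 → advance -1; mR−mL=-688/365 → turn -1·90°
n=5: pose=(-7,-2,S); sL=200/221, sR=200/277; mL=100/277, mR=-71900/61217; mL+mR=-49800/61217 → advance -1; mR−mL=-94000/61217 → turn -1·90°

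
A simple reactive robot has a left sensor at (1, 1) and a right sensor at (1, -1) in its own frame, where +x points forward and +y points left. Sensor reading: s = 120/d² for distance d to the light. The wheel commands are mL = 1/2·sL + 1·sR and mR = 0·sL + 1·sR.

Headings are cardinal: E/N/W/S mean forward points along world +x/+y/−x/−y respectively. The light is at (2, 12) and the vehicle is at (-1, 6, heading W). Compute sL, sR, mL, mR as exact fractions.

left sensor world pos  = (-2, 5); dL² = 65
right sensor world pos = (-2, 7); dR² = 41
sL = 120/65 = 24/13
sR = 120/41 = 120/41
mL = 1/2·sL + 1·sR = 2052/533
mR = 0·sL + 1·sR = 120/41

24/13 120/41 2052/533 120/41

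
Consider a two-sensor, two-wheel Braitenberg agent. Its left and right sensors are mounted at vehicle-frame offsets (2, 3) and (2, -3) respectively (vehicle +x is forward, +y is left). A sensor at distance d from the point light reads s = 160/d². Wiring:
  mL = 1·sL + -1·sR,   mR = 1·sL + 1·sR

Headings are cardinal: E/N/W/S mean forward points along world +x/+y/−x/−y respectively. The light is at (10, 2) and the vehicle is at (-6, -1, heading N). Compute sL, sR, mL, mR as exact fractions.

left sensor world pos  = (-9, 1); dL² = 362
right sensor world pos = (-3, 1); dR² = 170
sL = 160/362 = 80/181
sR = 160/170 = 16/17
mL = 1·sL + -1·sR = -1536/3077
mR = 1·sL + 1·sR = 4256/3077

80/181 16/17 -1536/3077 4256/3077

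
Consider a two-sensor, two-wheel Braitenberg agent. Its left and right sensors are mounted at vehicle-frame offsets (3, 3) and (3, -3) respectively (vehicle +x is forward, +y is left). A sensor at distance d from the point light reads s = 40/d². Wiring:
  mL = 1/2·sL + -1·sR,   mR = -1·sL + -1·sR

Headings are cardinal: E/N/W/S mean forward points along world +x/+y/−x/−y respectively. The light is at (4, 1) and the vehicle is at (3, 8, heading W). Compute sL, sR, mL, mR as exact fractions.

left sensor world pos  = (0, 5); dL² = 32
right sensor world pos = (0, 11); dR² = 116
sL = 40/32 = 5/4
sR = 40/116 = 10/29
mL = 1/2·sL + -1·sR = 65/232
mR = -1·sL + -1·sR = -185/116

5/4 10/29 65/232 -185/116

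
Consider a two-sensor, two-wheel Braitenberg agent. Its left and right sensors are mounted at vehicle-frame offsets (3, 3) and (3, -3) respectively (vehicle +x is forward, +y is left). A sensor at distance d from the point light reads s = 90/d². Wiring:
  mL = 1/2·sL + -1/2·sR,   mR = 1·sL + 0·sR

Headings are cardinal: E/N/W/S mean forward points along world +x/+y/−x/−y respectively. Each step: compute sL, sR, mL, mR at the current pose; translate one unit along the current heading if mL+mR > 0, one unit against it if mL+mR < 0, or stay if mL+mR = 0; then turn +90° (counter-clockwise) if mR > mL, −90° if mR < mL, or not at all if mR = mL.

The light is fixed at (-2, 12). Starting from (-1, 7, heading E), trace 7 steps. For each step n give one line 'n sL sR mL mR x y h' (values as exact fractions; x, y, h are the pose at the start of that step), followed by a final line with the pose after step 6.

n=0: pose=(-1,7,E); sL=9/2, sR=9/8; mL=27/16, mR=9/2; mL+mR=99/16 → advance +1; mR−mL=45/16 → turn +1·90°
n=1: pose=(0,7,N); sL=18, sR=90/29; mL=216/29, mR=18; mL+mR=738/29 → advance +1; mR−mL=306/29 → turn +1·90°
n=2: pose=(0,8,W); sL=9/5, sR=45; mL=-108/5, mR=9/5; mL+mR=-99/5 → advance -1; mR−mL=117/5 → turn +1·90°
n=3: pose=(1,8,S); sL=18/17, sR=90/49; mL=-324/833, mR=18/17; mL+mR=558/833 → advance +1; mR−mL=1206/833 → turn +1·90°
n=4: pose=(1,7,E); sL=9/4, sR=9/10; mL=27/40, mR=9/4; mL+mR=117/40 → advance +1; mR−mL=63/40 → turn +1·90°
n=5: pose=(2,7,N); sL=18, sR=90/53; mL=432/53, mR=18; mL+mR=1386/53 → advance +1; mR−mL=522/53 → turn +1·90°
n=6: pose=(2,8,W); sL=9/5, sR=45; mL=-108/5, mR=9/5; mL+mR=-99/5 → advance -1; mR−mL=117/5 → turn +1·90°

0 9/2 9/8 27/16 9/2 -1 7 E
1 18 90/29 216/29 18 0 7 N
2 9/5 45 -108/5 9/5 0 8 W
3 18/17 90/49 -324/833 18/17 1 8 S
4 9/4 9/10 27/40 9/4 1 7 E
5 18 90/53 432/53 18 2 7 N
6 9/5 45 -108/5 9/5 2 8 W
final 3 8 S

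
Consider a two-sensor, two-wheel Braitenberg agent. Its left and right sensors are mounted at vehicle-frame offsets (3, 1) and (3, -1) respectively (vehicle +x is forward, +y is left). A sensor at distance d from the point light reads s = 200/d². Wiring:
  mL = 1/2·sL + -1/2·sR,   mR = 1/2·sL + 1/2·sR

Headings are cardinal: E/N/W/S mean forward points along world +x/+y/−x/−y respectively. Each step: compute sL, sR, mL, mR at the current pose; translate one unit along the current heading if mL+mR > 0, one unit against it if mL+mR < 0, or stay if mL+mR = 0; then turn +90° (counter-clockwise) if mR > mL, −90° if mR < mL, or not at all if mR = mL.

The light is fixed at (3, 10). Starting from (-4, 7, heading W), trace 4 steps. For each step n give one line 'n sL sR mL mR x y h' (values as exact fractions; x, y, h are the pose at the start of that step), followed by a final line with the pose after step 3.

0 50/29 25/13 -75/754 1375/754 -4 7 W
1 40/17 200/117 640/1989 4040/1989 -5 7 S
2 100/17 4 16/17 84/17 -5 6 E
3 40/13 200/37 -560/481 2040/481 -4 6 N
final -4 7 W

n=0: pose=(-4,7,W); sL=50/29, sR=25/13; mL=-75/754, mR=1375/754; mL+mR=50/29 → advance +1; mR−mL=25/13 → turn +1·90°
n=1: pose=(-5,7,S); sL=40/17, sR=200/117; mL=640/1989, mR=4040/1989; mL+mR=40/17 → advance +1; mR−mL=200/117 → turn +1·90°
n=2: pose=(-5,6,E); sL=100/17, sR=4; mL=16/17, mR=84/17; mL+mR=100/17 → advance +1; mR−mL=4 → turn +1·90°
n=3: pose=(-4,6,N); sL=40/13, sR=200/37; mL=-560/481, mR=2040/481; mL+mR=40/13 → advance +1; mR−mL=200/37 → turn +1·90°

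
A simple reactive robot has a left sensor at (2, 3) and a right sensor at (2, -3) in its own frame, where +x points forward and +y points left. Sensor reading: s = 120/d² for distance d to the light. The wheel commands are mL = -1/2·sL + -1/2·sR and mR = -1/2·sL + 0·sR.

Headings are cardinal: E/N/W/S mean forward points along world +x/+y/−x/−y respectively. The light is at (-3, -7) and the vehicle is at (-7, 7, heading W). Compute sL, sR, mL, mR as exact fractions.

120/157 24/65 -5784/10205 -60/157

left sensor world pos  = (-9, 4); dL² = 157
right sensor world pos = (-9, 10); dR² = 325
sL = 120/157 = 120/157
sR = 120/325 = 24/65
mL = -1/2·sL + -1/2·sR = -5784/10205
mR = -1/2·sL + 0·sR = -60/157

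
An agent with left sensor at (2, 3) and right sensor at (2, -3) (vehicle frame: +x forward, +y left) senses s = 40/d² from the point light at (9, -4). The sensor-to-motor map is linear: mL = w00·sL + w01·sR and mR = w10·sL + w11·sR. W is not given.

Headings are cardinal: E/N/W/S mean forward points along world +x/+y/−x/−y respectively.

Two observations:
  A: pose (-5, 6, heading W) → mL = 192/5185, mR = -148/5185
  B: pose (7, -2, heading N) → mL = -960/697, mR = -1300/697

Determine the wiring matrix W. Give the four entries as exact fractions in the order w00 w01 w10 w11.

1 -1 1/2 -1

obs A: pose=(-5,6,W) → sL=8/61, sR=8/85, mL=192/5185, mR=-148/5185
obs B: pose=(7,-2,N) → sL=40/41, sR=40/17, mL=-960/697, mR=-1300/697
sensor matrix S = [[8/61, 8/85], [40/41, 40/17]]; det S = 9216/42517
solve [mL_A; mL_B] = S·[w00; w01] and [mR_A; mR_B] = S·[w10; w11]:
  w00 = 1, w01 = -1, w10 = 1/2, w11 = -1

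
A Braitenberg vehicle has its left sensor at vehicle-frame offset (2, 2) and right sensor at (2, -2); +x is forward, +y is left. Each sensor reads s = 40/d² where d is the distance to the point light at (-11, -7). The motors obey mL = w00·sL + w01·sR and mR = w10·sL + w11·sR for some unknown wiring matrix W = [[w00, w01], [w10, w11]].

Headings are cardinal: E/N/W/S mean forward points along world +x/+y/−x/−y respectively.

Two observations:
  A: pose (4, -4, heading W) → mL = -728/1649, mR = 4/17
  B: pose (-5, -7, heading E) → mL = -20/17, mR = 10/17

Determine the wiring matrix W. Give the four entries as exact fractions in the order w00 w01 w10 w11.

obs A: pose=(4,-4,W) → sL=4/17, sR=20/97, mL=-728/1649, mR=4/17
obs B: pose=(-5,-7,E) → sL=10/17, sR=10/17, mL=-20/17, mR=10/17
sensor matrix S = [[4/17, 20/97], [10/17, 10/17]]; det S = 480/28033
solve [mL_A; mL_B] = S·[w00; w01] and [mR_A; mR_B] = S·[w10; w11]:
  w00 = -1, w01 = -1, w10 = 1, w11 = 0

-1 -1 1 0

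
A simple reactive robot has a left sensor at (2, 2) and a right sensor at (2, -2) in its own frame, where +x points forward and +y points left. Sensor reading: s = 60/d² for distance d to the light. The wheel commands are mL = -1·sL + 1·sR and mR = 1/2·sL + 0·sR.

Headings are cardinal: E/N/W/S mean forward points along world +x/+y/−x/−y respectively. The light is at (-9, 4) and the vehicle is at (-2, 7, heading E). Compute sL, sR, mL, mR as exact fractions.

left sensor world pos  = (0, 9); dL² = 106
right sensor world pos = (0, 5); dR² = 82
sL = 60/106 = 30/53
sR = 60/82 = 30/41
mL = -1·sL + 1·sR = 360/2173
mR = 1/2·sL + 0·sR = 15/53

30/53 30/41 360/2173 15/53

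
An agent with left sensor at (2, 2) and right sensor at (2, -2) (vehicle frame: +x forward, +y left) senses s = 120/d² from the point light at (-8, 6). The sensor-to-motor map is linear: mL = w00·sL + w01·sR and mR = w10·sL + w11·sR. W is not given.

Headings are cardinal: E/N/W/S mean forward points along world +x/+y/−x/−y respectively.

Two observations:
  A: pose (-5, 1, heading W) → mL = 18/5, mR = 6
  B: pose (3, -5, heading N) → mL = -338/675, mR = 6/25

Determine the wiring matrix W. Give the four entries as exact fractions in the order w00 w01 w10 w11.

obs A: pose=(-5,1,W) → sL=12/5, sR=12, mL=18/5, mR=6
obs B: pose=(3,-5,N) → sL=20/27, sR=12/25, mL=-338/675, mR=6/25
sensor matrix S = [[12/5, 12], [20/27, 12/25]]; det S = -8704/1125
solve [mL_A; mL_B] = S·[w00; w01] and [mR_A; mR_B] = S·[w10; w11]:
  w00 = -1, w01 = 1/2, w10 = 0, w11 = 1/2

-1 1/2 0 1/2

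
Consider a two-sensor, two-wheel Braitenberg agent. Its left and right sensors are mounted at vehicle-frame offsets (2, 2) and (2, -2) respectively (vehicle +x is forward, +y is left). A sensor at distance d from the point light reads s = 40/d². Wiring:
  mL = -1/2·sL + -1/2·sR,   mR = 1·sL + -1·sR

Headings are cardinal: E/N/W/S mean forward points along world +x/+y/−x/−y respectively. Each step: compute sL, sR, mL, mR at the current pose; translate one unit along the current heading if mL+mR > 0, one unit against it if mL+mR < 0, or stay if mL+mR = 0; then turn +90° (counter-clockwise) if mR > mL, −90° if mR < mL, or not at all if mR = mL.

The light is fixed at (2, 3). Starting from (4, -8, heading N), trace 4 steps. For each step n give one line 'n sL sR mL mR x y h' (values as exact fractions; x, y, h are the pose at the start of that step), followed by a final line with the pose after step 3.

0 40/81 40/97 -3560/7857 640/7857 4 -8 N
1 10/49 2/5 -74/245 -48/245 4 -9 W
2 40/221 40/197 -8360/43537 -960/43537 5 -9 S
3 20/53 20/97 -1500/5141 880/5141 5 -8 E
final 4 -8 N

n=0: pose=(4,-8,N); sL=40/81, sR=40/97; mL=-3560/7857, mR=640/7857; mL+mR=-2920/7857 → advance -1; mR−mL=1400/2619 → turn +1·90°
n=1: pose=(4,-9,W); sL=10/49, sR=2/5; mL=-74/245, mR=-48/245; mL+mR=-122/245 → advance -1; mR−mL=26/245 → turn +1·90°
n=2: pose=(5,-9,S); sL=40/221, sR=40/197; mL=-8360/43537, mR=-960/43537; mL+mR=-9320/43537 → advance -1; mR−mL=7400/43537 → turn +1·90°
n=3: pose=(5,-8,E); sL=20/53, sR=20/97; mL=-1500/5141, mR=880/5141; mL+mR=-620/5141 → advance -1; mR−mL=2380/5141 → turn +1·90°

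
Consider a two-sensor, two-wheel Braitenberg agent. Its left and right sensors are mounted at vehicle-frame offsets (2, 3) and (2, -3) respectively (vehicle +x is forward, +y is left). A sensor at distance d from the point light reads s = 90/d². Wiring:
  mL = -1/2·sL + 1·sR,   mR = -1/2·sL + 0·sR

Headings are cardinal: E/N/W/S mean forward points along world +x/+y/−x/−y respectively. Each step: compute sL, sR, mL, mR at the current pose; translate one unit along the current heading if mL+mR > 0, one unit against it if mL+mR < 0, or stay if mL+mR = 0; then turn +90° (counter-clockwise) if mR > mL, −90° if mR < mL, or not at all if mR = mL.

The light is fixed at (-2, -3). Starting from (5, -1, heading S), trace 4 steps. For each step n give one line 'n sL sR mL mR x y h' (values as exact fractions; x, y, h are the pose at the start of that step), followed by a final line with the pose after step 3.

0 9/10 45/8 207/40 -9/20 5 -1 S
1 90/29 90/41 765/1189 -45/29 5 -2 W
2 45/17 9/13 -279/442 -45/34 6 -2 N
3 90/109 90/109 45/109 -45/109 6 -3 E
final 6 -3 S

n=0: pose=(5,-1,S); sL=9/10, sR=45/8; mL=207/40, mR=-9/20; mL+mR=189/40 → advance +1; mR−mL=-45/8 → turn -1·90°
n=1: pose=(5,-2,W); sL=90/29, sR=90/41; mL=765/1189, mR=-45/29; mL+mR=-1080/1189 → advance -1; mR−mL=-90/41 → turn -1·90°
n=2: pose=(6,-2,N); sL=45/17, sR=9/13; mL=-279/442, mR=-45/34; mL+mR=-432/221 → advance -1; mR−mL=-9/13 → turn -1·90°
n=3: pose=(6,-3,E); sL=90/109, sR=90/109; mL=45/109, mR=-45/109; mL+mR=0 → advance +0; mR−mL=-90/109 → turn -1·90°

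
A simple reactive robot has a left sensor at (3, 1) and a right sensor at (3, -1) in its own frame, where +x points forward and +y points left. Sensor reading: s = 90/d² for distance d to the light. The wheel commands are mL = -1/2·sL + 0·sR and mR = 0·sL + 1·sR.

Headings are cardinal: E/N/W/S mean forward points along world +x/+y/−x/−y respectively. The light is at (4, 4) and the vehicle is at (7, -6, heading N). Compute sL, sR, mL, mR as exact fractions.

90/53 18/13 -45/53 18/13

left sensor world pos  = (6, -3); dL² = 53
right sensor world pos = (8, -3); dR² = 65
sL = 90/53 = 90/53
sR = 90/65 = 18/13
mL = -1/2·sL + 0·sR = -45/53
mR = 0·sL + 1·sR = 18/13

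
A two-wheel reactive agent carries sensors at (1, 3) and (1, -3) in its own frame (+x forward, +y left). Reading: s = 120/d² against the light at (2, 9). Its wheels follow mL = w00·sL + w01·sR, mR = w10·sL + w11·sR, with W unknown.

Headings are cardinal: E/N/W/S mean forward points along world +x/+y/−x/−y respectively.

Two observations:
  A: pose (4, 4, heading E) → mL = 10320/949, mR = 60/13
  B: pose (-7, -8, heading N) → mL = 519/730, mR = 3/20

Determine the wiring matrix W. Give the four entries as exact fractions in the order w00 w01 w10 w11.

obs A: pose=(4,4,E) → sL=120/13, sR=120/73, mL=10320/949, mR=60/13
obs B: pose=(-7,-8,N) → sL=3/10, sR=30/73, mL=519/730, mR=3/20
sensor matrix S = [[120/13, 120/73], [3/10, 30/73]]; det S = 3132/949
solve [mL_A; mL_B] = S·[w00; w01] and [mR_A; mR_B] = S·[w10; w11]:
  w00 = 1, w01 = 1, w10 = 1/2, w11 = 0

1 1 1/2 0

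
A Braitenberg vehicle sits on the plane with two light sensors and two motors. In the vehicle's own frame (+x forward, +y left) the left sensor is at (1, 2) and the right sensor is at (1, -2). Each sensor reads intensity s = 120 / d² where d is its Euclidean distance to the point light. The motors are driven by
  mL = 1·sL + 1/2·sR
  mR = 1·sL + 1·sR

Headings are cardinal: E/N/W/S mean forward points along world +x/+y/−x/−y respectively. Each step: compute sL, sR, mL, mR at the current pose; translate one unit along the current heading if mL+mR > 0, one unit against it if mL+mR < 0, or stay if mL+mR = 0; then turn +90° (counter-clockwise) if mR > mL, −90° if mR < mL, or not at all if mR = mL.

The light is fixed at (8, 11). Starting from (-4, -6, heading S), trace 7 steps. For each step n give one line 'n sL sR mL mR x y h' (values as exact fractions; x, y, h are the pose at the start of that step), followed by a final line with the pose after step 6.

0 15/53 3/13 549/1378 354/689 -4 -6 S
1 120/377 120/521 85140/196417 107760/196417 -4 -7 E
2 60/229 12/37 3594/8473 4968/8473 -3 -7 N
3 24/101 40/123 4972/12423 6992/12423 -3 -6 W
4 15/53 3/13 549/1378 354/689 -4 -6 S
5 120/377 120/521 85140/196417 107760/196417 -4 -7 E
6 60/229 12/37 3594/8473 4968/8473 -3 -7 N
final -3 -6 W

n=0: pose=(-4,-6,S); sL=15/53, sR=3/13; mL=549/1378, mR=354/689; mL+mR=1257/1378 → advance +1; mR−mL=3/26 → turn +1·90°
n=1: pose=(-4,-7,E); sL=120/377, sR=120/521; mL=85140/196417, mR=107760/196417; mL+mR=192900/196417 → advance +1; mR−mL=60/521 → turn +1·90°
n=2: pose=(-3,-7,N); sL=60/229, sR=12/37; mL=3594/8473, mR=4968/8473; mL+mR=8562/8473 → advance +1; mR−mL=6/37 → turn +1·90°
n=3: pose=(-3,-6,W); sL=24/101, sR=40/123; mL=4972/12423, mR=6992/12423; mL+mR=3988/4141 → advance +1; mR−mL=20/123 → turn +1·90°
n=4: pose=(-4,-6,S); sL=15/53, sR=3/13; mL=549/1378, mR=354/689; mL+mR=1257/1378 → advance +1; mR−mL=3/26 → turn +1·90°
n=5: pose=(-4,-7,E); sL=120/377, sR=120/521; mL=85140/196417, mR=107760/196417; mL+mR=192900/196417 → advance +1; mR−mL=60/521 → turn +1·90°
n=6: pose=(-3,-7,N); sL=60/229, sR=12/37; mL=3594/8473, mR=4968/8473; mL+mR=8562/8473 → advance +1; mR−mL=6/37 → turn +1·90°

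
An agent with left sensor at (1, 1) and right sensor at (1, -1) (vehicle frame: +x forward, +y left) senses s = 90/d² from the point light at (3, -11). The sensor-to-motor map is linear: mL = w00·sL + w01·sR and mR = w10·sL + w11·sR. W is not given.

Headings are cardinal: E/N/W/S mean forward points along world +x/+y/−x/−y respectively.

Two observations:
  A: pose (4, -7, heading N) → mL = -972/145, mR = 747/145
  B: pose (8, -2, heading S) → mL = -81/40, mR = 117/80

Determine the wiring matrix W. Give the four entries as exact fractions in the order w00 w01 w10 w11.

obs A: pose=(4,-7,N) → sL=18/5, sR=90/29, mL=-972/145, mR=747/145
obs B: pose=(8,-2,S) → sL=9/10, sR=9/8, mL=-81/40, mR=117/80
sensor matrix S = [[18/5, 90/29], [9/10, 9/8]]; det S = 729/580
solve [mL_A; mL_B] = S·[w00; w01] and [mR_A; mR_B] = S·[w10; w11]:
  w00 = -1, w01 = -1, w10 = 1, w11 = 1/2

-1 -1 1 1/2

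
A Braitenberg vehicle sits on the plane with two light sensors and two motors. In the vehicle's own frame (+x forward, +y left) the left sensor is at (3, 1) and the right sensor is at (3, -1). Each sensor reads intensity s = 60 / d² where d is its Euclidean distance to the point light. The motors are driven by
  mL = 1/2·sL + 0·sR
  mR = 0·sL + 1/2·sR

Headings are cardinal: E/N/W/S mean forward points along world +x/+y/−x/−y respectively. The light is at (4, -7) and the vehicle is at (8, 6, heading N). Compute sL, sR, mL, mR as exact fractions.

left sensor world pos  = (7, 9); dL² = 265
right sensor world pos = (9, 9); dR² = 281
sL = 60/265 = 12/53
sR = 60/281 = 60/281
mL = 1/2·sL + 0·sR = 6/53
mR = 0·sL + 1/2·sR = 30/281

12/53 60/281 6/53 30/281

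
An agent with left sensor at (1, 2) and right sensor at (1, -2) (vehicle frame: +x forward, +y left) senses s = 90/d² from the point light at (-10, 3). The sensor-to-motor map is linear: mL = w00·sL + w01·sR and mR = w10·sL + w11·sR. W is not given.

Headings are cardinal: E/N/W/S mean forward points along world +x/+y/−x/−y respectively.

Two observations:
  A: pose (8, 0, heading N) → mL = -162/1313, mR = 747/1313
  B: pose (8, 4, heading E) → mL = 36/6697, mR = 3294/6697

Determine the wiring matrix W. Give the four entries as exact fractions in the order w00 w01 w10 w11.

obs A: pose=(8,0,N) → sL=9/26, sR=45/202, mL=-162/1313, mR=747/1313
obs B: pose=(8,4,E) → sL=9/37, sR=45/181, mL=36/6697, mR=3294/6697
sensor matrix S = [[9/26, 45/202], [9/37, 45/181]]; det S = 280260/8793161
solve [mL_A; mL_B] = S·[w00; w01] and [mR_A; mR_B] = S·[w10; w11]:
  w00 = -1, w01 = 1, w10 = 1, w11 = 1

-1 1 1 1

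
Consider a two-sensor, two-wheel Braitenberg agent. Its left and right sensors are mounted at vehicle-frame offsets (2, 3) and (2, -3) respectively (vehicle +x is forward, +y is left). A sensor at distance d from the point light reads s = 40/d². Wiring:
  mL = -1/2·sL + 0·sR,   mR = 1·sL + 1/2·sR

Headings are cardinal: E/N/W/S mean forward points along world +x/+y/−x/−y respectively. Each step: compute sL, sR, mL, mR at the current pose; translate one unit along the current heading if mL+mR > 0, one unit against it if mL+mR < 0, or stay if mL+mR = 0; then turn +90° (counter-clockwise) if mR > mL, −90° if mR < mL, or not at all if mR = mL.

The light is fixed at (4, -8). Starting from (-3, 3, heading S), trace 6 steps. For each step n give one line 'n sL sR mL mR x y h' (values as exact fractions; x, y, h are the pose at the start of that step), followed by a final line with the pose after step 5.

0 40/97 40/181 -20/97 9180/17557 -3 3 S
1 20/97 20/37 -10/97 1710/3589 -3 2 E
2 8/45 40/153 -4/45 236/765 -2 2 N
3 5/16 2/13 -5/32 81/208 -2 3 W
4 40/97 40/181 -20/97 9180/17557 -3 3 S
5 20/97 20/37 -10/97 1710/3589 -3 2 E
final -2 2 N

n=0: pose=(-3,3,S); sL=40/97, sR=40/181; mL=-20/97, mR=9180/17557; mL+mR=5560/17557 → advance +1; mR−mL=12800/17557 → turn +1·90°
n=1: pose=(-3,2,E); sL=20/97, sR=20/37; mL=-10/97, mR=1710/3589; mL+mR=1340/3589 → advance +1; mR−mL=2080/3589 → turn +1·90°
n=2: pose=(-2,2,N); sL=8/45, sR=40/153; mL=-4/45, mR=236/765; mL+mR=56/255 → advance +1; mR−mL=304/765 → turn +1·90°
n=3: pose=(-2,3,W); sL=5/16, sR=2/13; mL=-5/32, mR=81/208; mL+mR=97/416 → advance +1; mR−mL=227/416 → turn +1·90°
n=4: pose=(-3,3,S); sL=40/97, sR=40/181; mL=-20/97, mR=9180/17557; mL+mR=5560/17557 → advance +1; mR−mL=12800/17557 → turn +1·90°
n=5: pose=(-3,2,E); sL=20/97, sR=20/37; mL=-10/97, mR=1710/3589; mL+mR=1340/3589 → advance +1; mR−mL=2080/3589 → turn +1·90°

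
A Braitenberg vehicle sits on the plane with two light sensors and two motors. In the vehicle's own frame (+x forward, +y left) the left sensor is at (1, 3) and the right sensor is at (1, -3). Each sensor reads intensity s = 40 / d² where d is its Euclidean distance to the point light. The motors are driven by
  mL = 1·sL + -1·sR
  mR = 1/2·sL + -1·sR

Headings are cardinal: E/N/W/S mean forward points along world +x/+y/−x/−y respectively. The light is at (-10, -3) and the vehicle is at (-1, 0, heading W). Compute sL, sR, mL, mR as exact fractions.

5/8 2/5 9/40 -7/80

left sensor world pos  = (-2, -3); dL² = 64
right sensor world pos = (-2, 3); dR² = 100
sL = 40/64 = 5/8
sR = 40/100 = 2/5
mL = 1·sL + -1·sR = 9/40
mR = 1/2·sL + -1·sR = -7/80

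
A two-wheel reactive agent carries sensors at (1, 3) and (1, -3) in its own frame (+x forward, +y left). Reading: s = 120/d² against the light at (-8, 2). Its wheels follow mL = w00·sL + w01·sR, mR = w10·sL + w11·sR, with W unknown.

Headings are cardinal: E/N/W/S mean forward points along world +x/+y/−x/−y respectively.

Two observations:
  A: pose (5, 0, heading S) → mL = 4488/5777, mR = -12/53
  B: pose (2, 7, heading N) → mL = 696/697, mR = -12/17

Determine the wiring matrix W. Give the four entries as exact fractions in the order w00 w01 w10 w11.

1/2 1/2 -1/2 0

obs A: pose=(5,0,S) → sL=24/53, sR=120/109, mL=4488/5777, mR=-12/53
obs B: pose=(2,7,N) → sL=24/17, sR=24/41, mL=696/697, mR=-12/17
sensor matrix S = [[24/53, 120/109], [24/17, 24/41]]; det S = -5190912/4026569
solve [mL_A; mL_B] = S·[w00; w01] and [mR_A; mR_B] = S·[w10; w11]:
  w00 = 1/2, w01 = 1/2, w10 = -1/2, w11 = 0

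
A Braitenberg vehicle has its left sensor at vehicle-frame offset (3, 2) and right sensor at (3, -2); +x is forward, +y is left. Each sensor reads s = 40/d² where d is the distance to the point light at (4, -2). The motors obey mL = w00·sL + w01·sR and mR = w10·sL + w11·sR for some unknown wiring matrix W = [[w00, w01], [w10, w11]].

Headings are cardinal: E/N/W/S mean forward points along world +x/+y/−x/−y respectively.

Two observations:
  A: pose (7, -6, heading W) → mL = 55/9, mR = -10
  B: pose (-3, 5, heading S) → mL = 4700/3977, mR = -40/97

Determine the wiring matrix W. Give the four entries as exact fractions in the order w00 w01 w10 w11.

obs A: pose=(7,-6,W) → sL=10/9, sR=10, mL=55/9, mR=-10
obs B: pose=(-3,5,S) → sL=40/41, sR=40/97, mL=4700/3977, mR=-40/97
sensor matrix S = [[10/9, 10], [40/41, 40/97]]; det S = -332800/35793
solve [mL_A; mL_B] = S·[w00; w01] and [mR_A; mR_B] = S·[w10; w11]:
  w00 = 1, w01 = 1/2, w10 = 0, w11 = -1

1 1/2 0 -1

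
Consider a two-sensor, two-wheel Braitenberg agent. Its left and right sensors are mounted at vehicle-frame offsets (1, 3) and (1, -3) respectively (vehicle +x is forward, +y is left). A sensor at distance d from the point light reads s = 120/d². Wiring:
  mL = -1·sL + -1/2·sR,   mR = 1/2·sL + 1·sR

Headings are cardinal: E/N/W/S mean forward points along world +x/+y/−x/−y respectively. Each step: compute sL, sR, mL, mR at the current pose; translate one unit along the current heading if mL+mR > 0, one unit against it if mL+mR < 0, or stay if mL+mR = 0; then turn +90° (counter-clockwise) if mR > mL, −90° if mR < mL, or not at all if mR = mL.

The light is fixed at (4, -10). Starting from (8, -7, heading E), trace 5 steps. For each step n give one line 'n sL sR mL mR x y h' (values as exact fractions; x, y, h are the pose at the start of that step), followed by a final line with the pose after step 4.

0 120/61 24/5 -1332/305 1764/305 8 -7 E
1 6 3/2 -27/4 9/2 9 -7 N
2 120/17 120/41 -5940/697 4500/697 9 -8 W
3 60/41 12 -306/41 522/41 10 -8 S
4 24/13 120/53 -2052/689 2196/689 10 -9 E
final 11 -9 N

n=0: pose=(8,-7,E); sL=120/61, sR=24/5; mL=-1332/305, mR=1764/305; mL+mR=432/305 → advance +1; mR−mL=3096/305 → turn +1·90°
n=1: pose=(9,-7,N); sL=6, sR=3/2; mL=-27/4, mR=9/2; mL+mR=-9/4 → advance -1; mR−mL=45/4 → turn +1·90°
n=2: pose=(9,-8,W); sL=120/17, sR=120/41; mL=-5940/697, mR=4500/697; mL+mR=-1440/697 → advance -1; mR−mL=10440/697 → turn +1·90°
n=3: pose=(10,-8,S); sL=60/41, sR=12; mL=-306/41, mR=522/41; mL+mR=216/41 → advance +1; mR−mL=828/41 → turn +1·90°
n=4: pose=(10,-9,E); sL=24/13, sR=120/53; mL=-2052/689, mR=2196/689; mL+mR=144/689 → advance +1; mR−mL=4248/689 → turn +1·90°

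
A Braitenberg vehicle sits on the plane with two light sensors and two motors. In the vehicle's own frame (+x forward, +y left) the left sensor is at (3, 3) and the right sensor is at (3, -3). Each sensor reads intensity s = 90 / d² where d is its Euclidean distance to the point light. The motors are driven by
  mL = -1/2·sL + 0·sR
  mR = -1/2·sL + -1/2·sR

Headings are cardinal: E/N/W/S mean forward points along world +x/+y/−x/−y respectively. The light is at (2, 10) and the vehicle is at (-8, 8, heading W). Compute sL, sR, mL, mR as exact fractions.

45/97 9/17 -45/194 -819/1649

left sensor world pos  = (-11, 5); dL² = 194
right sensor world pos = (-11, 11); dR² = 170
sL = 90/194 = 45/97
sR = 90/170 = 9/17
mL = -1/2·sL + 0·sR = -45/194
mR = -1/2·sL + -1/2·sR = -819/1649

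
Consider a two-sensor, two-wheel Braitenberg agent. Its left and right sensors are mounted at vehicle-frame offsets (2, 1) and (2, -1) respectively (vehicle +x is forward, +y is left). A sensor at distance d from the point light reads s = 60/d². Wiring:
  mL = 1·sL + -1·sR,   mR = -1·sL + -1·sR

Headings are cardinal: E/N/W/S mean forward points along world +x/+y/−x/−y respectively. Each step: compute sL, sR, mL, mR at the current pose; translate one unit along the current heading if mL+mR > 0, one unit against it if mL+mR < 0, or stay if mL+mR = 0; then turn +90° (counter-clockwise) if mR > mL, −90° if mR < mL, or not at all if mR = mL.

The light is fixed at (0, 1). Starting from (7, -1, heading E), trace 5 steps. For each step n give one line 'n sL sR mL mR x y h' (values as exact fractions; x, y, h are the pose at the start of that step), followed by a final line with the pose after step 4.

n=0: pose=(7,-1,E); sL=30/41, sR=2/3; mL=8/123, mR=-172/123; mL+mR=-4/3 → advance -1; mR−mL=-60/41 → turn -1·90°
n=1: pose=(6,-1,S); sL=12/13, sR=60/41; mL=-288/533, mR=-1272/533; mL+mR=-120/41 → advance -1; mR−mL=-24/13 → turn -1·90°
n=2: pose=(6,0,W); sL=3, sR=15/4; mL=-3/4, mR=-27/4; mL+mR=-15/2 → advance -1; mR−mL=-6 → turn -1·90°
n=3: pose=(7,0,N); sL=60/37, sR=12/13; mL=336/481, mR=-1224/481; mL+mR=-24/13 → advance -1; mR−mL=-120/37 → turn -1·90°
n=4: pose=(7,-1,E); sL=30/41, sR=2/3; mL=8/123, mR=-172/123; mL+mR=-4/3 → advance -1; mR−mL=-60/41 → turn -1·90°

0 30/41 2/3 8/123 -172/123 7 -1 E
1 12/13 60/41 -288/533 -1272/533 6 -1 S
2 3 15/4 -3/4 -27/4 6 0 W
3 60/37 12/13 336/481 -1224/481 7 0 N
4 30/41 2/3 8/123 -172/123 7 -1 E
final 6 -1 S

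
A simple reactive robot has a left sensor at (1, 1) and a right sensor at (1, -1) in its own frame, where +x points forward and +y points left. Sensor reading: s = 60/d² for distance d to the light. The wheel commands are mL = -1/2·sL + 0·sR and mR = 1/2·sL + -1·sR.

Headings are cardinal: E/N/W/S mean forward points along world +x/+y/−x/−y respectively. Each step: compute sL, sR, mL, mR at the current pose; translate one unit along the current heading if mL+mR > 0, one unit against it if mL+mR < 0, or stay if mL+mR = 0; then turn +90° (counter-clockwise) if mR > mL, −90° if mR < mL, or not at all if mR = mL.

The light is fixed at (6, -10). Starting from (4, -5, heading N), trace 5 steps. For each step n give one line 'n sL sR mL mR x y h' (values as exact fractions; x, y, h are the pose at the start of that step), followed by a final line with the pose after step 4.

n=0: pose=(4,-5,N); sL=4/3, sR=60/37; mL=-2/3, mR=-106/111; mL+mR=-60/37 → advance -1; mR−mL=-32/111 → turn -1·90°
n=1: pose=(4,-6,E); sL=30/13, sR=6; mL=-15/13, mR=-63/13; mL+mR=-6 → advance -1; mR−mL=-48/13 → turn -1·90°
n=2: pose=(3,-6,S); sL=60/13, sR=12/5; mL=-30/13, mR=-6/65; mL+mR=-12/5 → advance -1; mR−mL=144/65 → turn +1·90°
n=3: pose=(3,-5,E); sL=3/2, sR=3; mL=-3/4, mR=-9/4; mL+mR=-3 → advance -1; mR−mL=-3/2 → turn -1·90°
n=4: pose=(2,-5,S); sL=12/5, sR=60/41; mL=-6/5, mR=-54/205; mL+mR=-60/41 → advance -1; mR−mL=192/205 → turn +1·90°

0 4/3 60/37 -2/3 -106/111 4 -5 N
1 30/13 6 -15/13 -63/13 4 -6 E
2 60/13 12/5 -30/13 -6/65 3 -6 S
3 3/2 3 -3/4 -9/4 3 -5 E
4 12/5 60/41 -6/5 -54/205 2 -5 S
final 2 -4 E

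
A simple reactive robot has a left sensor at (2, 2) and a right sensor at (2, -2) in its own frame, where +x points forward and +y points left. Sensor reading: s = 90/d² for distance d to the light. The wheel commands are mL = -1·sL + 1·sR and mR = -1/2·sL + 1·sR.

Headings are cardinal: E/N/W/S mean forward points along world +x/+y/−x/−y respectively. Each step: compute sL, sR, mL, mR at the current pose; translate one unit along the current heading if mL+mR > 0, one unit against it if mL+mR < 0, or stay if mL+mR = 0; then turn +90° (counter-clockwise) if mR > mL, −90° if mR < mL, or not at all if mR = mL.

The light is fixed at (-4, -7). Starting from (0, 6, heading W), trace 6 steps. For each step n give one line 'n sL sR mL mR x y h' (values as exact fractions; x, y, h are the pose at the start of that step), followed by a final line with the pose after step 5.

n=0: pose=(0,6,W); sL=18/25, sR=90/229; mL=-1872/5725, mR=189/5725; mL+mR=-1683/5725 → advance -1; mR−mL=9/25 → turn +1·90°
n=1: pose=(1,6,S); sL=9/17, sR=9/13; mL=36/221, mR=189/442; mL+mR=261/442 → advance +1; mR−mL=9/34 → turn +1·90°
n=2: pose=(1,5,E); sL=18/49, sR=90/149; mL=1728/7301, mR=3069/7301; mL+mR=4797/7301 → advance +1; mR−mL=9/49 → turn +1·90°
n=3: pose=(2,5,N); sL=45/106, sR=9/26; mL=-54/689, mR=369/2756; mL+mR=153/2756 → advance +1; mR−mL=45/212 → turn +1·90°
n=4: pose=(2,6,W); sL=90/137, sR=90/241; mL=-9360/33017, mR=1485/33017; mL+mR=-7875/33017 → advance -1; mR−mL=45/137 → turn +1·90°
n=5: pose=(3,6,S); sL=45/101, sR=45/73; mL=1260/7373, mR=5805/14746; mL+mR=8325/14746 → advance +1; mR−mL=45/202 → turn +1·90°

0 18/25 90/229 -1872/5725 189/5725 0 6 W
1 9/17 9/13 36/221 189/442 1 6 S
2 18/49 90/149 1728/7301 3069/7301 1 5 E
3 45/106 9/26 -54/689 369/2756 2 5 N
4 90/137 90/241 -9360/33017 1485/33017 2 6 W
5 45/101 45/73 1260/7373 5805/14746 3 6 S
final 3 5 E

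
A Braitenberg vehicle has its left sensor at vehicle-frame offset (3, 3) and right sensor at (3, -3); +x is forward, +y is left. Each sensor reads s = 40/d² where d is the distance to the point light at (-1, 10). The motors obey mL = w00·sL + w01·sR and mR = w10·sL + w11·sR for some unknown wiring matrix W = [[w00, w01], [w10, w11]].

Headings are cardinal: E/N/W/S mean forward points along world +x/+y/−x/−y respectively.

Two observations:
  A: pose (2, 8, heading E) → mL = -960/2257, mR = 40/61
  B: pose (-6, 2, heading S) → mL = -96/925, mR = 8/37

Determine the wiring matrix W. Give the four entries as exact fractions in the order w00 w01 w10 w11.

-1 1 0 1

obs A: pose=(2,8,E) → sL=40/37, sR=40/61, mL=-960/2257, mR=40/61
obs B: pose=(-6,2,S) → sL=8/25, sR=8/37, mL=-96/925, mR=8/37
sensor matrix S = [[40/37, 40/61], [8/25, 8/37]]; det S = 9984/417545
solve [mL_A; mL_B] = S·[w00; w01] and [mR_A; mR_B] = S·[w10; w11]:
  w00 = -1, w01 = 1, w10 = 0, w11 = 1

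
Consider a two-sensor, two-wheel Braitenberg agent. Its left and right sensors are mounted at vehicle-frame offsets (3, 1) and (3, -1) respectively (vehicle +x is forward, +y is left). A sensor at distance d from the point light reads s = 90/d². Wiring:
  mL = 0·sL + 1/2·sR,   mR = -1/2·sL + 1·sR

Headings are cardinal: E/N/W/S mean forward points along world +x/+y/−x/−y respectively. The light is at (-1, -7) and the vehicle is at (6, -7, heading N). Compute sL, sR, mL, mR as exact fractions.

left sensor world pos  = (5, -4); dL² = 45
right sensor world pos = (7, -4); dR² = 73
sL = 90/45 = 2
sR = 90/73 = 90/73
mL = 0·sL + 1/2·sR = 45/73
mR = -1/2·sL + 1·sR = 17/73

2 90/73 45/73 17/73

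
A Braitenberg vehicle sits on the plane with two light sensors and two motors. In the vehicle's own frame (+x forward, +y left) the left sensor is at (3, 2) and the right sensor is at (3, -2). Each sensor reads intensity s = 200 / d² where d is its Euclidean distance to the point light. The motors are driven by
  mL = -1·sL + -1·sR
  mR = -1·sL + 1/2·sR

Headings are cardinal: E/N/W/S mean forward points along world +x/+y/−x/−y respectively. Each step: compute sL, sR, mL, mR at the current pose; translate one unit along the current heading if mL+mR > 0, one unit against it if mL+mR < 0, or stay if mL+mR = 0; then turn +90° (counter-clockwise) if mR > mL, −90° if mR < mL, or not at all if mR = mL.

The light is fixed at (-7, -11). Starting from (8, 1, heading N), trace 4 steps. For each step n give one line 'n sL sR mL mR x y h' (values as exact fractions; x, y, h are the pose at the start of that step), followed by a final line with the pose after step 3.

0 100/197 100/257 -45400/50629 -15850/50629 8 1 N
1 8/9 200/313 -4304/2817 -1604/2817 8 0 W
2 50/97 10/13 -1620/1261 -165/1261 9 0 S
3 200/557 200/461 -203600/256777 -36500/256777 9 1 E
final 8 1 N

n=0: pose=(8,1,N); sL=100/197, sR=100/257; mL=-45400/50629, mR=-15850/50629; mL+mR=-61250/50629 → advance -1; mR−mL=150/257 → turn +1·90°
n=1: pose=(8,0,W); sL=8/9, sR=200/313; mL=-4304/2817, mR=-1604/2817; mL+mR=-5908/2817 → advance -1; mR−mL=300/313 → turn +1·90°
n=2: pose=(9,0,S); sL=50/97, sR=10/13; mL=-1620/1261, mR=-165/1261; mL+mR=-1785/1261 → advance -1; mR−mL=15/13 → turn +1·90°
n=3: pose=(9,1,E); sL=200/557, sR=200/461; mL=-203600/256777, mR=-36500/256777; mL+mR=-240100/256777 → advance -1; mR−mL=300/461 → turn +1·90°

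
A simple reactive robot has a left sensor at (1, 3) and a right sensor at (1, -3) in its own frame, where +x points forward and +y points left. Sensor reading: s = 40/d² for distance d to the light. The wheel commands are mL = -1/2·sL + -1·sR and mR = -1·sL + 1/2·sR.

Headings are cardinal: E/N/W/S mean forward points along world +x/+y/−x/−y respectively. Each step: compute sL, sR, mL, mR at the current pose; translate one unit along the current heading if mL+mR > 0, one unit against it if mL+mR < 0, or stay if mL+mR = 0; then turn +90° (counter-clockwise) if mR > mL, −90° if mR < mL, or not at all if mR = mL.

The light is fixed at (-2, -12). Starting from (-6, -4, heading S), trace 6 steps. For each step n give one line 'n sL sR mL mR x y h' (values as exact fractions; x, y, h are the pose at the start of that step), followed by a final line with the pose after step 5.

n=0: pose=(-6,-4,S); sL=4/5, sR=20/49; mL=-198/245, mR=-146/245; mL+mR=-344/245 → advance -1; mR−mL=52/245 → turn +1·90°
n=1: pose=(-6,-3,E); sL=40/153, sR=8/9; mL=-52/51, mR=28/153; mL+mR=-128/153 → advance -1; mR−mL=184/153 → turn +1·90°
n=2: pose=(-7,-3,N); sL=10/41, sR=5/13; mL=-270/533, mR=-55/1066; mL+mR=-595/1066 → advance -1; mR−mL=485/1066 → turn +1·90°
n=3: pose=(-7,-4,W); sL=40/61, sR=40/157; mL=-5580/9577, mR=-5060/9577; mL+mR=-10640/9577 → advance -1; mR−mL=520/9577 → turn +1·90°
n=4: pose=(-6,-4,S); sL=4/5, sR=20/49; mL=-198/245, mR=-146/245; mL+mR=-344/245 → advance -1; mR−mL=52/245 → turn +1·90°
n=5: pose=(-6,-3,E); sL=40/153, sR=8/9; mL=-52/51, mR=28/153; mL+mR=-128/153 → advance -1; mR−mL=184/153 → turn +1·90°

0 4/5 20/49 -198/245 -146/245 -6 -4 S
1 40/153 8/9 -52/51 28/153 -6 -3 E
2 10/41 5/13 -270/533 -55/1066 -7 -3 N
3 40/61 40/157 -5580/9577 -5060/9577 -7 -4 W
4 4/5 20/49 -198/245 -146/245 -6 -4 S
5 40/153 8/9 -52/51 28/153 -6 -3 E
final -7 -3 N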